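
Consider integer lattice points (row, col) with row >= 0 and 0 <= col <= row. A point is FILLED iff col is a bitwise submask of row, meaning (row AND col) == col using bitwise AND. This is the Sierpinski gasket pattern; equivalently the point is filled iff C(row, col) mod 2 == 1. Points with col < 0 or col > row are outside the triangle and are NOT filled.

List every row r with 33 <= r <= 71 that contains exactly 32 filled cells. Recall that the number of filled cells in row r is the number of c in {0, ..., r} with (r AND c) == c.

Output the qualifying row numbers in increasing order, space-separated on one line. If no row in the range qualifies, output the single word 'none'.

Answer: 47 55 59 61 62

Derivation:
Row r has 2^popcount(r) filled cells, so we need popcount(r) = log2(32) = 5.
Scan r = 33..71 and keep those with exactly 5 one-bits:
r=33=100001 popcount=2 -> skip
r=34=100010 popcount=2 -> skip
r=35=100011 popcount=3 -> skip
r=36=100100 popcount=2 -> skip
r=37=100101 popcount=3 -> skip
r=38=100110 popcount=3 -> skip
r=39=100111 popcount=4 -> skip
r=40=101000 popcount=2 -> skip
r=41=101001 popcount=3 -> skip
r=42=101010 popcount=3 -> skip
r=43=101011 popcount=4 -> skip
r=44=101100 popcount=3 -> skip
r=45=101101 popcount=4 -> skip
r=46=101110 popcount=4 -> skip
r=47=101111 popcount=5 -> KEEP
r=48=110000 popcount=2 -> skip
r=49=110001 popcount=3 -> skip
r=50=110010 popcount=3 -> skip
r=51=110011 popcount=4 -> skip
r=52=110100 popcount=3 -> skip
r=53=110101 popcount=4 -> skip
r=54=110110 popcount=4 -> skip
r=55=110111 popcount=5 -> KEEP
r=56=111000 popcount=3 -> skip
r=57=111001 popcount=4 -> skip
r=58=111010 popcount=4 -> skip
r=59=111011 popcount=5 -> KEEP
r=60=111100 popcount=4 -> skip
r=61=111101 popcount=5 -> KEEP
r=62=111110 popcount=5 -> KEEP
r=63=111111 popcount=6 -> skip
r=64=1000000 popcount=1 -> skip
r=65=1000001 popcount=2 -> skip
r=66=1000010 popcount=2 -> skip
r=67=1000011 popcount=3 -> skip
r=68=1000100 popcount=2 -> skip
r=69=1000101 popcount=3 -> skip
r=70=1000110 popcount=3 -> skip
r=71=1000111 popcount=4 -> skip
Kept rows: 47 55 59 61 62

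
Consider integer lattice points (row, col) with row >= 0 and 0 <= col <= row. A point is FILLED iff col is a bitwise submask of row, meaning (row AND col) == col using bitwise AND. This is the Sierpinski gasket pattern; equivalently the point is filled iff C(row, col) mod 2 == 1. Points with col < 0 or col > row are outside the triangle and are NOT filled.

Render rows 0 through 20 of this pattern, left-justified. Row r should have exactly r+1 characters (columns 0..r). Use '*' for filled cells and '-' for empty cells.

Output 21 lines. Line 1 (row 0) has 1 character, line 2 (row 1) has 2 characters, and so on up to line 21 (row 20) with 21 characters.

r0=0: *
r1=1: **
r2=10: *-*
r3=11: ****
r4=100: *---*
r5=101: **--**
r6=110: *-*-*-*
r7=111: ********
r8=1000: *-------*
r9=1001: **------**
r10=1010: *-*-----*-*
r11=1011: ****----****
r12=1100: *---*---*---*
r13=1101: **--**--**--**
r14=1110: *-*-*-*-*-*-*-*
r15=1111: ****************
r16=10000: *---------------*
r17=10001: **--------------**
r18=10010: *-*-------------*-*
r19=10011: ****------------****
r20=10100: *---*-----------*---*

Answer: *
**
*-*
****
*---*
**--**
*-*-*-*
********
*-------*
**------**
*-*-----*-*
****----****
*---*---*---*
**--**--**--**
*-*-*-*-*-*-*-*
****************
*---------------*
**--------------**
*-*-------------*-*
****------------****
*---*-----------*---*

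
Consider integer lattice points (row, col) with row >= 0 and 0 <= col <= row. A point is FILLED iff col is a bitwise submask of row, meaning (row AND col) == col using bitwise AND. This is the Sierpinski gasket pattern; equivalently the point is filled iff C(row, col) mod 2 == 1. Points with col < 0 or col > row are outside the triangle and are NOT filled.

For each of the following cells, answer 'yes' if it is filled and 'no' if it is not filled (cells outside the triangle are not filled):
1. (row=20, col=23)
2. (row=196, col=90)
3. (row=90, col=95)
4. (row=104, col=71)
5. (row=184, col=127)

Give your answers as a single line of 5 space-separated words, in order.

Answer: no no no no no

Derivation:
(20,23): col outside [0, 20] -> not filled
(196,90): row=0b11000100, col=0b1011010, row AND col = 0b1000000 = 64; 64 != 90 -> empty
(90,95): col outside [0, 90] -> not filled
(104,71): row=0b1101000, col=0b1000111, row AND col = 0b1000000 = 64; 64 != 71 -> empty
(184,127): row=0b10111000, col=0b1111111, row AND col = 0b111000 = 56; 56 != 127 -> empty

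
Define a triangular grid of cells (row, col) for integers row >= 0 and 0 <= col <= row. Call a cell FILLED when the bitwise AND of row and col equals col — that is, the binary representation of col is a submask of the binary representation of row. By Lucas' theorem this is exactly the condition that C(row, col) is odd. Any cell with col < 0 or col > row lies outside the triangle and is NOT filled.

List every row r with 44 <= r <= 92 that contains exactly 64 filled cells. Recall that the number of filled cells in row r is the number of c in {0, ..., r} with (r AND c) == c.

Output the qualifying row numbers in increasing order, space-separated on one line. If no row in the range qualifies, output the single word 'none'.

Row r has 2^popcount(r) filled cells, so we need popcount(r) = log2(64) = 6.
Scan r = 44..92 and keep those with exactly 6 one-bits:
r=44=101100 popcount=3 -> skip
r=45=101101 popcount=4 -> skip
r=46=101110 popcount=4 -> skip
r=47=101111 popcount=5 -> skip
r=48=110000 popcount=2 -> skip
r=49=110001 popcount=3 -> skip
r=50=110010 popcount=3 -> skip
r=51=110011 popcount=4 -> skip
r=52=110100 popcount=3 -> skip
r=53=110101 popcount=4 -> skip
r=54=110110 popcount=4 -> skip
r=55=110111 popcount=5 -> skip
r=56=111000 popcount=3 -> skip
r=57=111001 popcount=4 -> skip
r=58=111010 popcount=4 -> skip
r=59=111011 popcount=5 -> skip
r=60=111100 popcount=4 -> skip
r=61=111101 popcount=5 -> skip
r=62=111110 popcount=5 -> skip
r=63=111111 popcount=6 -> KEEP
r=64=1000000 popcount=1 -> skip
r=65=1000001 popcount=2 -> skip
r=66=1000010 popcount=2 -> skip
r=67=1000011 popcount=3 -> skip
r=68=1000100 popcount=2 -> skip
r=69=1000101 popcount=3 -> skip
r=70=1000110 popcount=3 -> skip
r=71=1000111 popcount=4 -> skip
r=72=1001000 popcount=2 -> skip
r=73=1001001 popcount=3 -> skip
r=74=1001010 popcount=3 -> skip
r=75=1001011 popcount=4 -> skip
r=76=1001100 popcount=3 -> skip
r=77=1001101 popcount=4 -> skip
r=78=1001110 popcount=4 -> skip
r=79=1001111 popcount=5 -> skip
r=80=1010000 popcount=2 -> skip
r=81=1010001 popcount=3 -> skip
r=82=1010010 popcount=3 -> skip
r=83=1010011 popcount=4 -> skip
r=84=1010100 popcount=3 -> skip
r=85=1010101 popcount=4 -> skip
r=86=1010110 popcount=4 -> skip
r=87=1010111 popcount=5 -> skip
r=88=1011000 popcount=3 -> skip
r=89=1011001 popcount=4 -> skip
r=90=1011010 popcount=4 -> skip
r=91=1011011 popcount=5 -> skip
r=92=1011100 popcount=4 -> skip
Kept rows: 63

Answer: 63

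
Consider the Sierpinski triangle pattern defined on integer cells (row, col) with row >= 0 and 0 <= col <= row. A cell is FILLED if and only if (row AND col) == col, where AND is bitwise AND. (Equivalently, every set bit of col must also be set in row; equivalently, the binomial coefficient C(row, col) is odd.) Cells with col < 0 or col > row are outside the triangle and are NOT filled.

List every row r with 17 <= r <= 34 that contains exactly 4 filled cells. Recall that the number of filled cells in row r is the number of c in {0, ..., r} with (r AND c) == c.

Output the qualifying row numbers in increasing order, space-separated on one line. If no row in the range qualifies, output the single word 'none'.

Row r has 2^popcount(r) filled cells, so we need popcount(r) = log2(4) = 2.
Scan r = 17..34 and keep those with exactly 2 one-bits:
r=17=10001 popcount=2 -> KEEP
r=18=10010 popcount=2 -> KEEP
r=19=10011 popcount=3 -> skip
r=20=10100 popcount=2 -> KEEP
r=21=10101 popcount=3 -> skip
r=22=10110 popcount=3 -> skip
r=23=10111 popcount=4 -> skip
r=24=11000 popcount=2 -> KEEP
r=25=11001 popcount=3 -> skip
r=26=11010 popcount=3 -> skip
r=27=11011 popcount=4 -> skip
r=28=11100 popcount=3 -> skip
r=29=11101 popcount=4 -> skip
r=30=11110 popcount=4 -> skip
r=31=11111 popcount=5 -> skip
r=32=100000 popcount=1 -> skip
r=33=100001 popcount=2 -> KEEP
r=34=100010 popcount=2 -> KEEP
Kept rows: 17 18 20 24 33 34

Answer: 17 18 20 24 33 34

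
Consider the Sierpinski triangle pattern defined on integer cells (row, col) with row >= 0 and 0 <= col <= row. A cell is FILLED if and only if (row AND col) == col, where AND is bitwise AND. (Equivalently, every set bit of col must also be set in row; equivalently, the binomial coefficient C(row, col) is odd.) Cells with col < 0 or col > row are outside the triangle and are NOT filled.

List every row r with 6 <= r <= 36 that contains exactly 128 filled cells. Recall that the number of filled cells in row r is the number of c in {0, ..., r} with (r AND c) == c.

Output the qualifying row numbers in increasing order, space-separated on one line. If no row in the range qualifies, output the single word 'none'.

Row r has 2^popcount(r) filled cells, so we need popcount(r) = log2(128) = 7.
Scan r = 6..36 and keep those with exactly 7 one-bits:
r=6=110 popcount=2 -> skip
r=7=111 popcount=3 -> skip
r=8=1000 popcount=1 -> skip
r=9=1001 popcount=2 -> skip
r=10=1010 popcount=2 -> skip
r=11=1011 popcount=3 -> skip
r=12=1100 popcount=2 -> skip
r=13=1101 popcount=3 -> skip
r=14=1110 popcount=3 -> skip
r=15=1111 popcount=4 -> skip
r=16=10000 popcount=1 -> skip
r=17=10001 popcount=2 -> skip
r=18=10010 popcount=2 -> skip
r=19=10011 popcount=3 -> skip
r=20=10100 popcount=2 -> skip
r=21=10101 popcount=3 -> skip
r=22=10110 popcount=3 -> skip
r=23=10111 popcount=4 -> skip
r=24=11000 popcount=2 -> skip
r=25=11001 popcount=3 -> skip
r=26=11010 popcount=3 -> skip
r=27=11011 popcount=4 -> skip
r=28=11100 popcount=3 -> skip
r=29=11101 popcount=4 -> skip
r=30=11110 popcount=4 -> skip
r=31=11111 popcount=5 -> skip
r=32=100000 popcount=1 -> skip
r=33=100001 popcount=2 -> skip
r=34=100010 popcount=2 -> skip
r=35=100011 popcount=3 -> skip
r=36=100100 popcount=2 -> skip
Kept rows: none

Answer: none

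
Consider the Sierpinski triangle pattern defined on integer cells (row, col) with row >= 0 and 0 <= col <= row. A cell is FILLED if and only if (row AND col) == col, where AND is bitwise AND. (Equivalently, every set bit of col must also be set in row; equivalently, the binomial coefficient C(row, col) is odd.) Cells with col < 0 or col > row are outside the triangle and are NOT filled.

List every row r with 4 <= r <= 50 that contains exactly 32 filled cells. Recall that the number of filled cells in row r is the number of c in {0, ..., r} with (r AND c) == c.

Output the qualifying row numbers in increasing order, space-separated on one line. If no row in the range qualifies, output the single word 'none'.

Answer: 31 47

Derivation:
Row r has 2^popcount(r) filled cells, so we need popcount(r) = log2(32) = 5.
Scan r = 4..50 and keep those with exactly 5 one-bits:
r=4=100 popcount=1 -> skip
r=5=101 popcount=2 -> skip
r=6=110 popcount=2 -> skip
r=7=111 popcount=3 -> skip
r=8=1000 popcount=1 -> skip
r=9=1001 popcount=2 -> skip
r=10=1010 popcount=2 -> skip
r=11=1011 popcount=3 -> skip
r=12=1100 popcount=2 -> skip
r=13=1101 popcount=3 -> skip
r=14=1110 popcount=3 -> skip
r=15=1111 popcount=4 -> skip
r=16=10000 popcount=1 -> skip
r=17=10001 popcount=2 -> skip
r=18=10010 popcount=2 -> skip
r=19=10011 popcount=3 -> skip
r=20=10100 popcount=2 -> skip
r=21=10101 popcount=3 -> skip
r=22=10110 popcount=3 -> skip
r=23=10111 popcount=4 -> skip
r=24=11000 popcount=2 -> skip
r=25=11001 popcount=3 -> skip
r=26=11010 popcount=3 -> skip
r=27=11011 popcount=4 -> skip
r=28=11100 popcount=3 -> skip
r=29=11101 popcount=4 -> skip
r=30=11110 popcount=4 -> skip
r=31=11111 popcount=5 -> KEEP
r=32=100000 popcount=1 -> skip
r=33=100001 popcount=2 -> skip
r=34=100010 popcount=2 -> skip
r=35=100011 popcount=3 -> skip
r=36=100100 popcount=2 -> skip
r=37=100101 popcount=3 -> skip
r=38=100110 popcount=3 -> skip
r=39=100111 popcount=4 -> skip
r=40=101000 popcount=2 -> skip
r=41=101001 popcount=3 -> skip
r=42=101010 popcount=3 -> skip
r=43=101011 popcount=4 -> skip
r=44=101100 popcount=3 -> skip
r=45=101101 popcount=4 -> skip
r=46=101110 popcount=4 -> skip
r=47=101111 popcount=5 -> KEEP
r=48=110000 popcount=2 -> skip
r=49=110001 popcount=3 -> skip
r=50=110010 popcount=3 -> skip
Kept rows: 31 47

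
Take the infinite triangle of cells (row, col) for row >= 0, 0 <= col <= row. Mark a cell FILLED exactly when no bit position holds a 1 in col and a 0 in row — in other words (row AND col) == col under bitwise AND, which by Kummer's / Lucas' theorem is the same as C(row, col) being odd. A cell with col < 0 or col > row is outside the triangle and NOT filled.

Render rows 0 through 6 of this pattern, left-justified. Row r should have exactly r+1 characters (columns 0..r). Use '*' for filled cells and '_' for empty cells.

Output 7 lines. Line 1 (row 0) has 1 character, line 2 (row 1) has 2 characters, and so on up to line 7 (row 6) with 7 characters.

r0=0: *
r1=1: **
r2=10: *_*
r3=11: ****
r4=100: *___*
r5=101: **__**
r6=110: *_*_*_*

Answer: *
**
*_*
****
*___*
**__**
*_*_*_*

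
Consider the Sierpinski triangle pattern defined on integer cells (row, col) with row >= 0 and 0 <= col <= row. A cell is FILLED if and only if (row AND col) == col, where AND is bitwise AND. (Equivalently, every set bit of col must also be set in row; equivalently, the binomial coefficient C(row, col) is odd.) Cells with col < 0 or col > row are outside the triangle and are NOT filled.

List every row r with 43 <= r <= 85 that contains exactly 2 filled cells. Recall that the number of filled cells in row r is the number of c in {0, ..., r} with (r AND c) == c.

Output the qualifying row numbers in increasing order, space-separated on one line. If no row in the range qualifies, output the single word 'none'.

Row r has 2^popcount(r) filled cells, so we need popcount(r) = log2(2) = 1.
Scan r = 43..85 and keep those with exactly 1 one-bits:
r=43=101011 popcount=4 -> skip
r=44=101100 popcount=3 -> skip
r=45=101101 popcount=4 -> skip
r=46=101110 popcount=4 -> skip
r=47=101111 popcount=5 -> skip
r=48=110000 popcount=2 -> skip
r=49=110001 popcount=3 -> skip
r=50=110010 popcount=3 -> skip
r=51=110011 popcount=4 -> skip
r=52=110100 popcount=3 -> skip
r=53=110101 popcount=4 -> skip
r=54=110110 popcount=4 -> skip
r=55=110111 popcount=5 -> skip
r=56=111000 popcount=3 -> skip
r=57=111001 popcount=4 -> skip
r=58=111010 popcount=4 -> skip
r=59=111011 popcount=5 -> skip
r=60=111100 popcount=4 -> skip
r=61=111101 popcount=5 -> skip
r=62=111110 popcount=5 -> skip
r=63=111111 popcount=6 -> skip
r=64=1000000 popcount=1 -> KEEP
r=65=1000001 popcount=2 -> skip
r=66=1000010 popcount=2 -> skip
r=67=1000011 popcount=3 -> skip
r=68=1000100 popcount=2 -> skip
r=69=1000101 popcount=3 -> skip
r=70=1000110 popcount=3 -> skip
r=71=1000111 popcount=4 -> skip
r=72=1001000 popcount=2 -> skip
r=73=1001001 popcount=3 -> skip
r=74=1001010 popcount=3 -> skip
r=75=1001011 popcount=4 -> skip
r=76=1001100 popcount=3 -> skip
r=77=1001101 popcount=4 -> skip
r=78=1001110 popcount=4 -> skip
r=79=1001111 popcount=5 -> skip
r=80=1010000 popcount=2 -> skip
r=81=1010001 popcount=3 -> skip
r=82=1010010 popcount=3 -> skip
r=83=1010011 popcount=4 -> skip
r=84=1010100 popcount=3 -> skip
r=85=1010101 popcount=4 -> skip
Kept rows: 64

Answer: 64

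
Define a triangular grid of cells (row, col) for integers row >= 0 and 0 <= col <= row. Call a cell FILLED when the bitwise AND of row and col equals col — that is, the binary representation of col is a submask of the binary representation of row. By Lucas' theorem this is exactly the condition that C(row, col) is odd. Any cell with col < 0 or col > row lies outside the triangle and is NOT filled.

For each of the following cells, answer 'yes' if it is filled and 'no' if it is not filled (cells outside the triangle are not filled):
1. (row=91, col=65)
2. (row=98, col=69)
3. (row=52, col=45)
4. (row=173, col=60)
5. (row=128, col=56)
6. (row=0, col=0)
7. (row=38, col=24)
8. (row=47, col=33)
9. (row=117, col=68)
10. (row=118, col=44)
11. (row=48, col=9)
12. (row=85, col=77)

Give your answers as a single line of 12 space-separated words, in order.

Answer: yes no no no no yes no yes yes no no no

Derivation:
(91,65): row=0b1011011, col=0b1000001, row AND col = 0b1000001 = 65; 65 == 65 -> filled
(98,69): row=0b1100010, col=0b1000101, row AND col = 0b1000000 = 64; 64 != 69 -> empty
(52,45): row=0b110100, col=0b101101, row AND col = 0b100100 = 36; 36 != 45 -> empty
(173,60): row=0b10101101, col=0b111100, row AND col = 0b101100 = 44; 44 != 60 -> empty
(128,56): row=0b10000000, col=0b111000, row AND col = 0b0 = 0; 0 != 56 -> empty
(0,0): row=0b0, col=0b0, row AND col = 0b0 = 0; 0 == 0 -> filled
(38,24): row=0b100110, col=0b11000, row AND col = 0b0 = 0; 0 != 24 -> empty
(47,33): row=0b101111, col=0b100001, row AND col = 0b100001 = 33; 33 == 33 -> filled
(117,68): row=0b1110101, col=0b1000100, row AND col = 0b1000100 = 68; 68 == 68 -> filled
(118,44): row=0b1110110, col=0b101100, row AND col = 0b100100 = 36; 36 != 44 -> empty
(48,9): row=0b110000, col=0b1001, row AND col = 0b0 = 0; 0 != 9 -> empty
(85,77): row=0b1010101, col=0b1001101, row AND col = 0b1000101 = 69; 69 != 77 -> empty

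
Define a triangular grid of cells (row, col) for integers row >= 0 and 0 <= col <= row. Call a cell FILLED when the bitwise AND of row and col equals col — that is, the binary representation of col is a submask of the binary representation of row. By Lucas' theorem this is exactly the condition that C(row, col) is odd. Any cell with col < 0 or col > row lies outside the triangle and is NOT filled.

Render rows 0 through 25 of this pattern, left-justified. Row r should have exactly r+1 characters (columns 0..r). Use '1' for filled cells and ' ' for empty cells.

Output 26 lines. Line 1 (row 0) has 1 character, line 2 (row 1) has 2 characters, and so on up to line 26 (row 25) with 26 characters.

Answer: 1
11
1 1
1111
1   1
11  11
1 1 1 1
11111111
1       1
11      11
1 1     1 1
1111    1111
1   1   1   1
11  11  11  11
1 1 1 1 1 1 1 1
1111111111111111
1               1
11              11
1 1             1 1
1111            1111
1   1           1   1
11  11          11  11
1 1 1 1         1 1 1 1
11111111        11111111
1       1       1       1
11      11      11      11

Derivation:
r0=0: 1
r1=1: 11
r2=10: 1 1
r3=11: 1111
r4=100: 1   1
r5=101: 11  11
r6=110: 1 1 1 1
r7=111: 11111111
r8=1000: 1       1
r9=1001: 11      11
r10=1010: 1 1     1 1
r11=1011: 1111    1111
r12=1100: 1   1   1   1
r13=1101: 11  11  11  11
r14=1110: 1 1 1 1 1 1 1 1
r15=1111: 1111111111111111
r16=10000: 1               1
r17=10001: 11              11
r18=10010: 1 1             1 1
r19=10011: 1111            1111
r20=10100: 1   1           1   1
r21=10101: 11  11          11  11
r22=10110: 1 1 1 1         1 1 1 1
r23=10111: 11111111        11111111
r24=11000: 1       1       1       1
r25=11001: 11      11      11      11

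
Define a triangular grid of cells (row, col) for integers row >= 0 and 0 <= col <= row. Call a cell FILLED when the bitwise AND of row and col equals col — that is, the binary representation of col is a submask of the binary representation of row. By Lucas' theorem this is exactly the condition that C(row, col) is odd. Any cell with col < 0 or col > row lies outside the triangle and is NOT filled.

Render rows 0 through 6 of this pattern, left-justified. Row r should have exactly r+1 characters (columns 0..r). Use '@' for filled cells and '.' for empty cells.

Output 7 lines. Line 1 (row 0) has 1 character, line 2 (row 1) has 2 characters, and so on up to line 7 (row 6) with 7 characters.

r0=0: @
r1=1: @@
r2=10: @.@
r3=11: @@@@
r4=100: @...@
r5=101: @@..@@
r6=110: @.@.@.@

Answer: @
@@
@.@
@@@@
@...@
@@..@@
@.@.@.@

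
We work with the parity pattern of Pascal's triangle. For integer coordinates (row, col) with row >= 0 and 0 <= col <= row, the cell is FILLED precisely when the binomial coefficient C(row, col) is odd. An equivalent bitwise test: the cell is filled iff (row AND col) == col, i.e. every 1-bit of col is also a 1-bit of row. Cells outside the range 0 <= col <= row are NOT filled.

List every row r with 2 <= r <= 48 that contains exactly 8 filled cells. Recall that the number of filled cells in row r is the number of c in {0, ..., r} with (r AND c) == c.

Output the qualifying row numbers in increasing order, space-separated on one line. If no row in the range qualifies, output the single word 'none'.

Row r has 2^popcount(r) filled cells, so we need popcount(r) = log2(8) = 3.
Scan r = 2..48 and keep those with exactly 3 one-bits:
r=2=10 popcount=1 -> skip
r=3=11 popcount=2 -> skip
r=4=100 popcount=1 -> skip
r=5=101 popcount=2 -> skip
r=6=110 popcount=2 -> skip
r=7=111 popcount=3 -> KEEP
r=8=1000 popcount=1 -> skip
r=9=1001 popcount=2 -> skip
r=10=1010 popcount=2 -> skip
r=11=1011 popcount=3 -> KEEP
r=12=1100 popcount=2 -> skip
r=13=1101 popcount=3 -> KEEP
r=14=1110 popcount=3 -> KEEP
r=15=1111 popcount=4 -> skip
r=16=10000 popcount=1 -> skip
r=17=10001 popcount=2 -> skip
r=18=10010 popcount=2 -> skip
r=19=10011 popcount=3 -> KEEP
r=20=10100 popcount=2 -> skip
r=21=10101 popcount=3 -> KEEP
r=22=10110 popcount=3 -> KEEP
r=23=10111 popcount=4 -> skip
r=24=11000 popcount=2 -> skip
r=25=11001 popcount=3 -> KEEP
r=26=11010 popcount=3 -> KEEP
r=27=11011 popcount=4 -> skip
r=28=11100 popcount=3 -> KEEP
r=29=11101 popcount=4 -> skip
r=30=11110 popcount=4 -> skip
r=31=11111 popcount=5 -> skip
r=32=100000 popcount=1 -> skip
r=33=100001 popcount=2 -> skip
r=34=100010 popcount=2 -> skip
r=35=100011 popcount=3 -> KEEP
r=36=100100 popcount=2 -> skip
r=37=100101 popcount=3 -> KEEP
r=38=100110 popcount=3 -> KEEP
r=39=100111 popcount=4 -> skip
r=40=101000 popcount=2 -> skip
r=41=101001 popcount=3 -> KEEP
r=42=101010 popcount=3 -> KEEP
r=43=101011 popcount=4 -> skip
r=44=101100 popcount=3 -> KEEP
r=45=101101 popcount=4 -> skip
r=46=101110 popcount=4 -> skip
r=47=101111 popcount=5 -> skip
r=48=110000 popcount=2 -> skip
Kept rows: 7 11 13 14 19 21 22 25 26 28 35 37 38 41 42 44

Answer: 7 11 13 14 19 21 22 25 26 28 35 37 38 41 42 44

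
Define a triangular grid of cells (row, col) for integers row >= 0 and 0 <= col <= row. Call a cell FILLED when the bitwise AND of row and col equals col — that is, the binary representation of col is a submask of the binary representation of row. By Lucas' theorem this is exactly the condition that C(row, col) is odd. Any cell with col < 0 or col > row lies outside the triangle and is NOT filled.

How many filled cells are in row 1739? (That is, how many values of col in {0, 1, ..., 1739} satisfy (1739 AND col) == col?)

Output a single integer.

Answer: 128

Derivation:
1739 in binary = 11011001011
popcount(1739) = number of 1-bits in 11011001011 = 7
A col c satisfies (1739 AND c) == c iff every set bit of c is also set in 1739; each of the 7 set bits of 1739 can independently be on or off in c.
count = 2^7 = 128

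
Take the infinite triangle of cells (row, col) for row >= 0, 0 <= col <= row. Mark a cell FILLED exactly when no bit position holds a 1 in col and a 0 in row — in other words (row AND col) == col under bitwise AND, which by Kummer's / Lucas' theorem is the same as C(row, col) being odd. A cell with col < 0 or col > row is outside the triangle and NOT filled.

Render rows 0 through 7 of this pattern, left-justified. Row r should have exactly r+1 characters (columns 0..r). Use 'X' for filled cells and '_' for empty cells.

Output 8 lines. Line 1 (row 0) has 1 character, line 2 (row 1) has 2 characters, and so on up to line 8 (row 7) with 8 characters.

Answer: X
XX
X_X
XXXX
X___X
XX__XX
X_X_X_X
XXXXXXXX

Derivation:
r0=0: X
r1=1: XX
r2=10: X_X
r3=11: XXXX
r4=100: X___X
r5=101: XX__XX
r6=110: X_X_X_X
r7=111: XXXXXXXX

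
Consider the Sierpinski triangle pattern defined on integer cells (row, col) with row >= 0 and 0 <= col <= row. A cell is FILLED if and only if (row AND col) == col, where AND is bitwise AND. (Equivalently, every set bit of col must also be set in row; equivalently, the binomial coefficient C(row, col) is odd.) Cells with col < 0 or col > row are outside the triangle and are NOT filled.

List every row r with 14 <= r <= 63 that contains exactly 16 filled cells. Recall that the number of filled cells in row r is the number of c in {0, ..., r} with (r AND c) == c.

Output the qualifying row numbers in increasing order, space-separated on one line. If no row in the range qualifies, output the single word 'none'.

Answer: 15 23 27 29 30 39 43 45 46 51 53 54 57 58 60

Derivation:
Row r has 2^popcount(r) filled cells, so we need popcount(r) = log2(16) = 4.
Scan r = 14..63 and keep those with exactly 4 one-bits:
r=14=1110 popcount=3 -> skip
r=15=1111 popcount=4 -> KEEP
r=16=10000 popcount=1 -> skip
r=17=10001 popcount=2 -> skip
r=18=10010 popcount=2 -> skip
r=19=10011 popcount=3 -> skip
r=20=10100 popcount=2 -> skip
r=21=10101 popcount=3 -> skip
r=22=10110 popcount=3 -> skip
r=23=10111 popcount=4 -> KEEP
r=24=11000 popcount=2 -> skip
r=25=11001 popcount=3 -> skip
r=26=11010 popcount=3 -> skip
r=27=11011 popcount=4 -> KEEP
r=28=11100 popcount=3 -> skip
r=29=11101 popcount=4 -> KEEP
r=30=11110 popcount=4 -> KEEP
r=31=11111 popcount=5 -> skip
r=32=100000 popcount=1 -> skip
r=33=100001 popcount=2 -> skip
r=34=100010 popcount=2 -> skip
r=35=100011 popcount=3 -> skip
r=36=100100 popcount=2 -> skip
r=37=100101 popcount=3 -> skip
r=38=100110 popcount=3 -> skip
r=39=100111 popcount=4 -> KEEP
r=40=101000 popcount=2 -> skip
r=41=101001 popcount=3 -> skip
r=42=101010 popcount=3 -> skip
r=43=101011 popcount=4 -> KEEP
r=44=101100 popcount=3 -> skip
r=45=101101 popcount=4 -> KEEP
r=46=101110 popcount=4 -> KEEP
r=47=101111 popcount=5 -> skip
r=48=110000 popcount=2 -> skip
r=49=110001 popcount=3 -> skip
r=50=110010 popcount=3 -> skip
r=51=110011 popcount=4 -> KEEP
r=52=110100 popcount=3 -> skip
r=53=110101 popcount=4 -> KEEP
r=54=110110 popcount=4 -> KEEP
r=55=110111 popcount=5 -> skip
r=56=111000 popcount=3 -> skip
r=57=111001 popcount=4 -> KEEP
r=58=111010 popcount=4 -> KEEP
r=59=111011 popcount=5 -> skip
r=60=111100 popcount=4 -> KEEP
r=61=111101 popcount=5 -> skip
r=62=111110 popcount=5 -> skip
r=63=111111 popcount=6 -> skip
Kept rows: 15 23 27 29 30 39 43 45 46 51 53 54 57 58 60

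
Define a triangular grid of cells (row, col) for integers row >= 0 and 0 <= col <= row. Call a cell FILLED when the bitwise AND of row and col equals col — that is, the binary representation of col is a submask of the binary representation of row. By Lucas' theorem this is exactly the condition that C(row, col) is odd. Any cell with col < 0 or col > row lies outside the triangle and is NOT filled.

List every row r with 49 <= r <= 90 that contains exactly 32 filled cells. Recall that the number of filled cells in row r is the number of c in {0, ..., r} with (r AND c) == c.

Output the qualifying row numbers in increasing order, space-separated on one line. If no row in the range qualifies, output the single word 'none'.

Answer: 55 59 61 62 79 87

Derivation:
Row r has 2^popcount(r) filled cells, so we need popcount(r) = log2(32) = 5.
Scan r = 49..90 and keep those with exactly 5 one-bits:
r=49=110001 popcount=3 -> skip
r=50=110010 popcount=3 -> skip
r=51=110011 popcount=4 -> skip
r=52=110100 popcount=3 -> skip
r=53=110101 popcount=4 -> skip
r=54=110110 popcount=4 -> skip
r=55=110111 popcount=5 -> KEEP
r=56=111000 popcount=3 -> skip
r=57=111001 popcount=4 -> skip
r=58=111010 popcount=4 -> skip
r=59=111011 popcount=5 -> KEEP
r=60=111100 popcount=4 -> skip
r=61=111101 popcount=5 -> KEEP
r=62=111110 popcount=5 -> KEEP
r=63=111111 popcount=6 -> skip
r=64=1000000 popcount=1 -> skip
r=65=1000001 popcount=2 -> skip
r=66=1000010 popcount=2 -> skip
r=67=1000011 popcount=3 -> skip
r=68=1000100 popcount=2 -> skip
r=69=1000101 popcount=3 -> skip
r=70=1000110 popcount=3 -> skip
r=71=1000111 popcount=4 -> skip
r=72=1001000 popcount=2 -> skip
r=73=1001001 popcount=3 -> skip
r=74=1001010 popcount=3 -> skip
r=75=1001011 popcount=4 -> skip
r=76=1001100 popcount=3 -> skip
r=77=1001101 popcount=4 -> skip
r=78=1001110 popcount=4 -> skip
r=79=1001111 popcount=5 -> KEEP
r=80=1010000 popcount=2 -> skip
r=81=1010001 popcount=3 -> skip
r=82=1010010 popcount=3 -> skip
r=83=1010011 popcount=4 -> skip
r=84=1010100 popcount=3 -> skip
r=85=1010101 popcount=4 -> skip
r=86=1010110 popcount=4 -> skip
r=87=1010111 popcount=5 -> KEEP
r=88=1011000 popcount=3 -> skip
r=89=1011001 popcount=4 -> skip
r=90=1011010 popcount=4 -> skip
Kept rows: 55 59 61 62 79 87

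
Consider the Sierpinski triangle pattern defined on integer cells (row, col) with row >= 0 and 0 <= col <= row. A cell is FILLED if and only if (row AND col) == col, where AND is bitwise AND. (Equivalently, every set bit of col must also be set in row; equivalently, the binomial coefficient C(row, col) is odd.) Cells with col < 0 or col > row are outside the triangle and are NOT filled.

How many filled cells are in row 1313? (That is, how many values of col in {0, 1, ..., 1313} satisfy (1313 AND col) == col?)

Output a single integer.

Answer: 16

Derivation:
1313 in binary = 10100100001
popcount(1313) = number of 1-bits in 10100100001 = 4
A col c satisfies (1313 AND c) == c iff every set bit of c is also set in 1313; each of the 4 set bits of 1313 can independently be on or off in c.
count = 2^4 = 16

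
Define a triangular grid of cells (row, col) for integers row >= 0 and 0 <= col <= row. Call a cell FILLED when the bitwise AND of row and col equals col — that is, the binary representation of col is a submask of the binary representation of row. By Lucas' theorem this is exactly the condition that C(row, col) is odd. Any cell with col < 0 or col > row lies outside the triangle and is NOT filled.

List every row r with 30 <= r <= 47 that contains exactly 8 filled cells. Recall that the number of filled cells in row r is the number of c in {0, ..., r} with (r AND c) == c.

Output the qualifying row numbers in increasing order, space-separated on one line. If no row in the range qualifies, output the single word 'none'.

Answer: 35 37 38 41 42 44

Derivation:
Row r has 2^popcount(r) filled cells, so we need popcount(r) = log2(8) = 3.
Scan r = 30..47 and keep those with exactly 3 one-bits:
r=30=11110 popcount=4 -> skip
r=31=11111 popcount=5 -> skip
r=32=100000 popcount=1 -> skip
r=33=100001 popcount=2 -> skip
r=34=100010 popcount=2 -> skip
r=35=100011 popcount=3 -> KEEP
r=36=100100 popcount=2 -> skip
r=37=100101 popcount=3 -> KEEP
r=38=100110 popcount=3 -> KEEP
r=39=100111 popcount=4 -> skip
r=40=101000 popcount=2 -> skip
r=41=101001 popcount=3 -> KEEP
r=42=101010 popcount=3 -> KEEP
r=43=101011 popcount=4 -> skip
r=44=101100 popcount=3 -> KEEP
r=45=101101 popcount=4 -> skip
r=46=101110 popcount=4 -> skip
r=47=101111 popcount=5 -> skip
Kept rows: 35 37 38 41 42 44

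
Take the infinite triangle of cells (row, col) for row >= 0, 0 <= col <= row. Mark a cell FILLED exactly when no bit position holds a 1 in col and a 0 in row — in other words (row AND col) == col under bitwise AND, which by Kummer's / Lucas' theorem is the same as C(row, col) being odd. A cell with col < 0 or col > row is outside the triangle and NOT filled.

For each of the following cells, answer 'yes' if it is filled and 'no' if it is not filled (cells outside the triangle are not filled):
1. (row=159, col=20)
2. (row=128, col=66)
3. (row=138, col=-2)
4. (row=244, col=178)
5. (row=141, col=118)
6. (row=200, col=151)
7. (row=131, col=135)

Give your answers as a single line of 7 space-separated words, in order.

Answer: yes no no no no no no

Derivation:
(159,20): row=0b10011111, col=0b10100, row AND col = 0b10100 = 20; 20 == 20 -> filled
(128,66): row=0b10000000, col=0b1000010, row AND col = 0b0 = 0; 0 != 66 -> empty
(138,-2): col outside [0, 138] -> not filled
(244,178): row=0b11110100, col=0b10110010, row AND col = 0b10110000 = 176; 176 != 178 -> empty
(141,118): row=0b10001101, col=0b1110110, row AND col = 0b100 = 4; 4 != 118 -> empty
(200,151): row=0b11001000, col=0b10010111, row AND col = 0b10000000 = 128; 128 != 151 -> empty
(131,135): col outside [0, 131] -> not filled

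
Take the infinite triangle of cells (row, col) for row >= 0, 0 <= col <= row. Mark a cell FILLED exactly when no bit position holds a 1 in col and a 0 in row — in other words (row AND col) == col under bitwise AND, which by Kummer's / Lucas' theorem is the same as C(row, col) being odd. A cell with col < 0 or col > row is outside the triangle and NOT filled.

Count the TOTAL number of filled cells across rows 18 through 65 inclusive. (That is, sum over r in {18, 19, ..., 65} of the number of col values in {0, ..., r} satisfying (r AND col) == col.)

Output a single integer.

r18=10010 pc2: +4 =4
r19=10011 pc3: +8 =12
r20=10100 pc2: +4 =16
r21=10101 pc3: +8 =24
r22=10110 pc3: +8 =32
r23=10111 pc4: +16 =48
r24=11000 pc2: +4 =52
r25=11001 pc3: +8 =60
r26=11010 pc3: +8 =68
r27=11011 pc4: +16 =84
r28=11100 pc3: +8 =92
r29=11101 pc4: +16 =108
r30=11110 pc4: +16 =124
r31=11111 pc5: +32 =156
r32=100000 pc1: +2 =158
r33=100001 pc2: +4 =162
r34=100010 pc2: +4 =166
r35=100011 pc3: +8 =174
r36=100100 pc2: +4 =178
r37=100101 pc3: +8 =186
r38=100110 pc3: +8 =194
r39=100111 pc4: +16 =210
r40=101000 pc2: +4 =214
r41=101001 pc3: +8 =222
r42=101010 pc3: +8 =230
r43=101011 pc4: +16 =246
r44=101100 pc3: +8 =254
r45=101101 pc4: +16 =270
r46=101110 pc4: +16 =286
r47=101111 pc5: +32 =318
r48=110000 pc2: +4 =322
r49=110001 pc3: +8 =330
r50=110010 pc3: +8 =338
r51=110011 pc4: +16 =354
r52=110100 pc3: +8 =362
r53=110101 pc4: +16 =378
r54=110110 pc4: +16 =394
r55=110111 pc5: +32 =426
r56=111000 pc3: +8 =434
r57=111001 pc4: +16 =450
r58=111010 pc4: +16 =466
r59=111011 pc5: +32 =498
r60=111100 pc4: +16 =514
r61=111101 pc5: +32 =546
r62=111110 pc5: +32 =578
r63=111111 pc6: +64 =642
r64=1000000 pc1: +2 =644
r65=1000001 pc2: +4 =648

Answer: 648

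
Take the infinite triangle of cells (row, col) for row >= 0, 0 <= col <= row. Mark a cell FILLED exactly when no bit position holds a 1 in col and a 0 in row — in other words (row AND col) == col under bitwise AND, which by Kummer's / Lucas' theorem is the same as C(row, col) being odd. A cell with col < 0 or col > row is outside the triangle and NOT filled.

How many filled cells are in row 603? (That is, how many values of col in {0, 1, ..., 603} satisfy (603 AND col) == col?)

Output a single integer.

Answer: 64

Derivation:
603 in binary = 1001011011
popcount(603) = number of 1-bits in 1001011011 = 6
A col c satisfies (603 AND c) == c iff every set bit of c is also set in 603; each of the 6 set bits of 603 can independently be on or off in c.
count = 2^6 = 64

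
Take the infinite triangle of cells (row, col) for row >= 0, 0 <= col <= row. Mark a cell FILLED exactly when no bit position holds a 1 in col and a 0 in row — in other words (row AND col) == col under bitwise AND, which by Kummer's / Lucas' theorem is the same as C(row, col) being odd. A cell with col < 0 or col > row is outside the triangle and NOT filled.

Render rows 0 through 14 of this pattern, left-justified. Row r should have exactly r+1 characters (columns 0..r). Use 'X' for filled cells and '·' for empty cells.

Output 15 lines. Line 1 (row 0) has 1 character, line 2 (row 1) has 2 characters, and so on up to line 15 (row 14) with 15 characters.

Answer: X
XX
X·X
XXXX
X···X
XX··XX
X·X·X·X
XXXXXXXX
X·······X
XX······XX
X·X·····X·X
XXXX····XXXX
X···X···X···X
XX··XX··XX··XX
X·X·X·X·X·X·X·X

Derivation:
r0=0: X
r1=1: XX
r2=10: X·X
r3=11: XXXX
r4=100: X···X
r5=101: XX··XX
r6=110: X·X·X·X
r7=111: XXXXXXXX
r8=1000: X·······X
r9=1001: XX······XX
r10=1010: X·X·····X·X
r11=1011: XXXX····XXXX
r12=1100: X···X···X···X
r13=1101: XX··XX··XX··XX
r14=1110: X·X·X·X·X·X·X·X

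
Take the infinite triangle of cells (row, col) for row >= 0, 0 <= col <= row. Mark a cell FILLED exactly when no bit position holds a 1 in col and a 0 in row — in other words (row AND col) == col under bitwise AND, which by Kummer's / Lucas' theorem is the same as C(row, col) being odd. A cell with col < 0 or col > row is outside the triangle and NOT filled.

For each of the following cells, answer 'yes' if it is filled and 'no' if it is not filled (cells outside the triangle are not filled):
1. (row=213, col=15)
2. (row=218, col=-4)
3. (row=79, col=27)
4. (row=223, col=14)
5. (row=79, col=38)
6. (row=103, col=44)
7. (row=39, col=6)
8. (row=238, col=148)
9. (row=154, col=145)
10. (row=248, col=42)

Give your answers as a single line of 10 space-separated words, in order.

(213,15): row=0b11010101, col=0b1111, row AND col = 0b101 = 5; 5 != 15 -> empty
(218,-4): col outside [0, 218] -> not filled
(79,27): row=0b1001111, col=0b11011, row AND col = 0b1011 = 11; 11 != 27 -> empty
(223,14): row=0b11011111, col=0b1110, row AND col = 0b1110 = 14; 14 == 14 -> filled
(79,38): row=0b1001111, col=0b100110, row AND col = 0b110 = 6; 6 != 38 -> empty
(103,44): row=0b1100111, col=0b101100, row AND col = 0b100100 = 36; 36 != 44 -> empty
(39,6): row=0b100111, col=0b110, row AND col = 0b110 = 6; 6 == 6 -> filled
(238,148): row=0b11101110, col=0b10010100, row AND col = 0b10000100 = 132; 132 != 148 -> empty
(154,145): row=0b10011010, col=0b10010001, row AND col = 0b10010000 = 144; 144 != 145 -> empty
(248,42): row=0b11111000, col=0b101010, row AND col = 0b101000 = 40; 40 != 42 -> empty

Answer: no no no yes no no yes no no no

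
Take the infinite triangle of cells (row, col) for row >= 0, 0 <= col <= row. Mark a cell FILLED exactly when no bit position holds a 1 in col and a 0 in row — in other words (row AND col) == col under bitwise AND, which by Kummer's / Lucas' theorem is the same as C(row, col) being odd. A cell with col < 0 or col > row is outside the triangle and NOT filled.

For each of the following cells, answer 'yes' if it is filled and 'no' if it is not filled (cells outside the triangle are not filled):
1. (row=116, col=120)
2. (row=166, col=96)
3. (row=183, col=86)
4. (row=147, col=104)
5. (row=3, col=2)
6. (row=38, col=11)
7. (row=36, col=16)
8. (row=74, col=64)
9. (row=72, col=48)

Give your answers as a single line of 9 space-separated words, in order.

Answer: no no no no yes no no yes no

Derivation:
(116,120): col outside [0, 116] -> not filled
(166,96): row=0b10100110, col=0b1100000, row AND col = 0b100000 = 32; 32 != 96 -> empty
(183,86): row=0b10110111, col=0b1010110, row AND col = 0b10110 = 22; 22 != 86 -> empty
(147,104): row=0b10010011, col=0b1101000, row AND col = 0b0 = 0; 0 != 104 -> empty
(3,2): row=0b11, col=0b10, row AND col = 0b10 = 2; 2 == 2 -> filled
(38,11): row=0b100110, col=0b1011, row AND col = 0b10 = 2; 2 != 11 -> empty
(36,16): row=0b100100, col=0b10000, row AND col = 0b0 = 0; 0 != 16 -> empty
(74,64): row=0b1001010, col=0b1000000, row AND col = 0b1000000 = 64; 64 == 64 -> filled
(72,48): row=0b1001000, col=0b110000, row AND col = 0b0 = 0; 0 != 48 -> empty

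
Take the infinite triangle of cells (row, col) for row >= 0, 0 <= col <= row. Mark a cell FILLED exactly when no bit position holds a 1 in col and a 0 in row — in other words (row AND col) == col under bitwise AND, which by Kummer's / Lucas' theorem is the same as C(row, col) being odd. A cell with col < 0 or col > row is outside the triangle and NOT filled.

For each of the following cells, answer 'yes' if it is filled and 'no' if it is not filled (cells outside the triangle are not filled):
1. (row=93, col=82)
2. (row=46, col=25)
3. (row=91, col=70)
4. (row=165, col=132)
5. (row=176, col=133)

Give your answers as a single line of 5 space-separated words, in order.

Answer: no no no yes no

Derivation:
(93,82): row=0b1011101, col=0b1010010, row AND col = 0b1010000 = 80; 80 != 82 -> empty
(46,25): row=0b101110, col=0b11001, row AND col = 0b1000 = 8; 8 != 25 -> empty
(91,70): row=0b1011011, col=0b1000110, row AND col = 0b1000010 = 66; 66 != 70 -> empty
(165,132): row=0b10100101, col=0b10000100, row AND col = 0b10000100 = 132; 132 == 132 -> filled
(176,133): row=0b10110000, col=0b10000101, row AND col = 0b10000000 = 128; 128 != 133 -> empty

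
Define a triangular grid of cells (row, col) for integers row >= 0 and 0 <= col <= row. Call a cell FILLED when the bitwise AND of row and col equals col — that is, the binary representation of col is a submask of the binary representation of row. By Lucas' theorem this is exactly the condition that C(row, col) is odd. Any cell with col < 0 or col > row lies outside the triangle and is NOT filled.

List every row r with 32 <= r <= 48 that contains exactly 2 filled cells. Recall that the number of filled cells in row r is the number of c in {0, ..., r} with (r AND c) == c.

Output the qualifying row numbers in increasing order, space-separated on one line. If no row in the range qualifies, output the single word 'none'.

Row r has 2^popcount(r) filled cells, so we need popcount(r) = log2(2) = 1.
Scan r = 32..48 and keep those with exactly 1 one-bits:
r=32=100000 popcount=1 -> KEEP
r=33=100001 popcount=2 -> skip
r=34=100010 popcount=2 -> skip
r=35=100011 popcount=3 -> skip
r=36=100100 popcount=2 -> skip
r=37=100101 popcount=3 -> skip
r=38=100110 popcount=3 -> skip
r=39=100111 popcount=4 -> skip
r=40=101000 popcount=2 -> skip
r=41=101001 popcount=3 -> skip
r=42=101010 popcount=3 -> skip
r=43=101011 popcount=4 -> skip
r=44=101100 popcount=3 -> skip
r=45=101101 popcount=4 -> skip
r=46=101110 popcount=4 -> skip
r=47=101111 popcount=5 -> skip
r=48=110000 popcount=2 -> skip
Kept rows: 32

Answer: 32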